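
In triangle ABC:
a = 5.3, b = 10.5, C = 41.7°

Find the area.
Using A = ½ab·sin(C):
A = ½·5.3·10.5·sin(41.7°) = ½·55.65·0.665230 = 18.51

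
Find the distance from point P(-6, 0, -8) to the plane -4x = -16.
d = |(-4)(-6) + 0(0) + 0(-8) - (-16)| / √((-4)² + 0² + 0²) = 40/√16 = 10.0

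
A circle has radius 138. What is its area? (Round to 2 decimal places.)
Area = pi * r²
Area = pi * 138²
Area = pi * 19044
Area = 59828.49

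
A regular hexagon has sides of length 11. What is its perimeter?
Perimeter = number of sides * side length
Perimeter = 6 * 11
Perimeter = 66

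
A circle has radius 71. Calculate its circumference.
Circumference = 2 * pi * r
Circumference = 2 * pi * 71
Circumference = 446.11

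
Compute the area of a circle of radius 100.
Area = pi * r²
Area = pi * 100²
Area = pi * 10000
Area = 31415.93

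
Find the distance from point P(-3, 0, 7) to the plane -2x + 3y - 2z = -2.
d = |(-2)(-3) + 3(0) + (-2)(7) - (-2)| / √((-2)² + 3² + (-2)²) = 6/√17 = 1.455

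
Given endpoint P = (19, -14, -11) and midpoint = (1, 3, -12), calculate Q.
Q = (2×1 - 19, 2×3 - (-14), 2×(-12) - (-11)) = (-17, 20, -13)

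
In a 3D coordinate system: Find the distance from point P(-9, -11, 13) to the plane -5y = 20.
d = |0(-9) + (-5)(-11) + 0(13) - (20)| / √(0² + (-5)² + 0²) = 35/√25 = 7.0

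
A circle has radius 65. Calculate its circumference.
Circumference = 2 * pi * r
Circumference = 2 * pi * 65
Circumference = 408.41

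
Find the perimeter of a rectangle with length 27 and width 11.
Perimeter = 2 * (length + width)
Perimeter = 2 * (27 + 11)
Perimeter = 2 * 38
Perimeter = 76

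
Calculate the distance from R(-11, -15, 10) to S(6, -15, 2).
d = √[(17)² + (0)² + (-8)²] = √353 = 18.79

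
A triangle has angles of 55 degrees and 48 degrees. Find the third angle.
Sum of angles in a triangle = 180 degrees
Third angle = 180 - 55 - 48
Third angle = 77 degrees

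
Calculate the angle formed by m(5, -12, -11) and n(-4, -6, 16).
m·n = -124, |m|² = 290, |n|² = 308
cos θ = -124/√89320 ≈ -0.4149
θ ≈ 114.5°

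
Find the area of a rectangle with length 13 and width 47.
Area = length * width
Area = 13 * 47
Area = 611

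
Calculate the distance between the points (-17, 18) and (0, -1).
Using the distance formula: d = sqrt((x₂-x₁)² + (y₂-y₁)²)
dx = 0 - (-17) = 17
dy = (-1) - 18 = -19
d = sqrt(17² + (-19)²) = sqrt(289 + 361) = sqrt(650) = 25.50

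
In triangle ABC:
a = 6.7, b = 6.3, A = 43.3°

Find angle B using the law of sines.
sin(B)/b = sin(A)/a
sin(B) = b·sin(A)/a = 6.3·sin(43.3°)/6.7 = 0.644874
B = arcsin(0.644874) = 40.16°  (b ≤ a, so B ≤ A and the acute solution is unique)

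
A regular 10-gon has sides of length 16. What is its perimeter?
Perimeter = number of sides * side length
Perimeter = 10 * 16
Perimeter = 160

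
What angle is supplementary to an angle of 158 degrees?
Supplementary angles sum to 180 degrees.
Other angle = 180 - 158
Other angle = 22 degrees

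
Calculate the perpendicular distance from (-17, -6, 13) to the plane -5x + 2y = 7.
d = |(-5)(-17) + 2(-6) + 0(13) - (7)| / √((-5)² + 2² + 0²) = 66/√29 = 12.26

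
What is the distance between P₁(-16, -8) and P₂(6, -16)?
Using the distance formula: d = sqrt((x₂-x₁)² + (y₂-y₁)²)
dx = 6 - (-16) = 22
dy = (-16) - (-8) = -8
d = sqrt(22² + (-8)²) = sqrt(484 + 64) = sqrt(548) = 23.41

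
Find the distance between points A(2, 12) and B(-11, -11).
Using the distance formula: d = sqrt((x₂-x₁)² + (y₂-y₁)²)
dx = (-11) - 2 = -13
dy = (-11) - 12 = -23
d = sqrt((-13)² + (-23)²) = sqrt(169 + 529) = sqrt(698) = 26.42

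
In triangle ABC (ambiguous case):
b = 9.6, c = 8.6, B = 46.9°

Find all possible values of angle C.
sin(C)/c = sin(B)/b  →  sin(C) = c·sin(B)/b = 8.6·sin(46.9°)/9.6 = 0.654104
C₁ = arcsin(0.654104) = 40.85°,  C₂ = 180° - C₁ = 139.15°
Check C₂: A = 180° - 46.9° - 139.15° = -6.05° ≤ 0, rejected
C = 40.85° (one solution)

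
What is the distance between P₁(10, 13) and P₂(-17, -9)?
Using the distance formula: d = sqrt((x₂-x₁)² + (y₂-y₁)²)
dx = (-17) - 10 = -27
dy = (-9) - 13 = -22
d = sqrt((-27)² + (-22)²) = sqrt(729 + 484) = sqrt(1213) = 34.83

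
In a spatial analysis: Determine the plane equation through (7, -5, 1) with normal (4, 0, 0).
d = n·P = (4)(7) + (0)(-5) + (0)(1) = 28
Plane: 4x = 28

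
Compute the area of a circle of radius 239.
Area = pi * r²
Area = pi * 239²
Area = pi * 57121
Area = 179450.91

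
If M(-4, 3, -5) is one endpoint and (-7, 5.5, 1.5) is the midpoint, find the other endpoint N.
N = (2×(-7) - (-4), 2×5.5 - 3, 2×1.5 - (-5)) = (-10, 8, 8)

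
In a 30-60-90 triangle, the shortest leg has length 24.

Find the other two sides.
Long leg = 24√3 = 41.57, Hypotenuse = 48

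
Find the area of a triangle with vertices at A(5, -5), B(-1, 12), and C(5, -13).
Using the coordinate formula: Area = (1/2)|x₁(y₂-y₃) + x₂(y₃-y₁) + x₃(y₁-y₂)|
Area = (1/2)|5(12-(-13)) + (-1)((-13)-(-5)) + 5((-5)-12)|
Area = (1/2)|5*25 + (-1)*(-8) + 5*(-17)|
Area = (1/2)|125 + 8 + (-85)|
Area = (1/2)*48 = 24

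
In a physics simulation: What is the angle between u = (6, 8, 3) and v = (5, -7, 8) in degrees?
u·v = -2, |u|² = 109, |v|² = 138
cos θ = -2/√15042 ≈ -0.01631
θ ≈ 90.93°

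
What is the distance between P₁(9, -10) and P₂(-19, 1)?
Using the distance formula: d = sqrt((x₂-x₁)² + (y₂-y₁)²)
dx = (-19) - 9 = -28
dy = 1 - (-10) = 11
d = sqrt((-28)² + 11²) = sqrt(784 + 121) = sqrt(905) = 30.08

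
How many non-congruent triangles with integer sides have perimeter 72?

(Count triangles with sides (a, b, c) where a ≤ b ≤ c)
With a ≤ b ≤ c and a + b + c = 72, the triangle inequality a + b > c gives c < 72/2, so c ≤ 35.
Iterate a from 1 to ⌊p/3⌋ = 24; for each a, b ranges from a to ⌊(p−a)/2⌋ with c = p − a − b, keeping only c ≥ b.
Triples: (2, 35, 35), (3, 34, 35), (4, 33, 35), …
Count = 108 triangles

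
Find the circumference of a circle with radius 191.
Circumference = 2 * pi * r
Circumference = 2 * pi * 191
Circumference = 1200.09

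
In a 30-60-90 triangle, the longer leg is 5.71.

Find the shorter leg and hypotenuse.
In a 30-60-90 triangle, sides are in ratio 1 : √3 : 2.
Long leg = short leg·√3  →  short leg = 5.71/√3 = 3.297
Hypotenuse = 2·(short leg) = 2·5.71/√3 = 6.593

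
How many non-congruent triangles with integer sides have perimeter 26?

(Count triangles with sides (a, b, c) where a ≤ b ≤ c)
With a ≤ b ≤ c and a + b + c = 26, the triangle inequality a + b > c gives c < 26/2, so c ≤ 12.
Iterate a from 1 to ⌊p/3⌋ = 8; for each a, b ranges from a to ⌊(p−a)/2⌋ with c = p − a − b, keeping only c ≥ b.
Triples: (2, 12, 12), (3, 11, 12), (4, 10, 12), …
Count = 14 triangles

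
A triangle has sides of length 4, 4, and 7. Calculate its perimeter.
Perimeter = sum of all sides
Perimeter = 4 + 4 + 7
Perimeter = 15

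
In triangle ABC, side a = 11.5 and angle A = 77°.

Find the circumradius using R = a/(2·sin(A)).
R = a/(2·sin(A)) = 11.5/(2·sin(77°))
R = 11.5/(2·0.974370) = 11.5/1.948740 = 5.901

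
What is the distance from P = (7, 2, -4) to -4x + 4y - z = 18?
d = |(-4)(7) + 4(2) + (-1)(-4) - (18)| / √((-4)² + 4² + (-1)²) = 34/√33 = 5.919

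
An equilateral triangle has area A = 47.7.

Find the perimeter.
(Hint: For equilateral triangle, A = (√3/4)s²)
A = (√3/4)s²  →  s² = 4A/√3 = 4·47.7/√3 = 110.158
s = 10.4956
Perimeter = 3s = 31.49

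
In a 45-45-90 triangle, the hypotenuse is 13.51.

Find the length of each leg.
In a 45-45-90 triangle, hypotenuse = leg·√2  →  leg = hypotenuse/√2
leg = 13.51/√2 = 9.553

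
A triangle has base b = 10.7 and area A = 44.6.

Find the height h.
A = ½bh  →  h = 2A/b
h = 2·44.6/10.7 = 8.336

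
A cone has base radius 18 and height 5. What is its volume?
Volume = (1/3) * pi * r² * h
Volume = (1/3) * pi * 18² * 5
Volume = (1/3) * pi * 324 * 5
Volume = (1/3) * pi * 1620
Volume = 1696.46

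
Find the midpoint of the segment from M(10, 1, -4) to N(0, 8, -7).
Midpoint = ((10+0)/2, (1+8)/2, (-4-7)/2) = (5, 4.5, -5.5)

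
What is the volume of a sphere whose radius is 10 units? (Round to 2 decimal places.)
Volume = (4/3) * pi * r³
Volume = (4/3) * pi * 10³
Volume = (4/3) * pi * 1000
Volume = 4188.79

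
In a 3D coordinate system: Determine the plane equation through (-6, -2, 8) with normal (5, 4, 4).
d = n·P = (5)(-6) + (4)(-2) + (4)(8) = -6
Plane: 5x + 4y + 4z = -6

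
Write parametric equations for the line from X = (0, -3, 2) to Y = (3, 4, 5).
Direction vector d = Y - X = (3, 7, 3)
x = 0 + 3t, y = -3 + 7t, z = 2 + 3t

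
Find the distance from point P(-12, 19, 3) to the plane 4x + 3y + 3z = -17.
d = |4(-12) + 3(19) + 3(3) - (-17)| / √(4² + 3² + 3²) = 35/√34 = 6.002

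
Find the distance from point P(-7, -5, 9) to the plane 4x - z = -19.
d = |4(-7) + 0(-5) + (-1)(9) - (-19)| / √(4² + 0² + (-1)²) = 18/√17 = 4.366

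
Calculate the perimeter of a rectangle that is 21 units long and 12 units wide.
Perimeter = 2 * (length + width)
Perimeter = 2 * (21 + 12)
Perimeter = 2 * 33
Perimeter = 66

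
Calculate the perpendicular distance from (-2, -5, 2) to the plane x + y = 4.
d = |1(-2) + 1(-5) + 0(2) - (4)| / √(1² + 1² + 0²) = 11/√2 = 7.778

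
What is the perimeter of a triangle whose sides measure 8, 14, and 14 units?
Perimeter = sum of all sides
Perimeter = 8 + 14 + 14
Perimeter = 36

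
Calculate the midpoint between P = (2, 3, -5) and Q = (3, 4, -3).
Midpoint = ((2+3)/2, (3+4)/2, (-5-3)/2) = (2.5, 3.5, -4)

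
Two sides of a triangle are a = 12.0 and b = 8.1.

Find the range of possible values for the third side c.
By the triangle inequality: |a - b| < c < a + b
|12.0 - 8.1| < c < 12.0 + 8.1
3.9 < c < 20.1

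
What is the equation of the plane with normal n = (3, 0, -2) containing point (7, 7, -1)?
d = n·P = (3)(7) + (0)(7) + (-2)(-1) = 23
Plane: 3x - 2z = 23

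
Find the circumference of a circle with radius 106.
Circumference = 2 * pi * r
Circumference = 2 * pi * 106
Circumference = 666.02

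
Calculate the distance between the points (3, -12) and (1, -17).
Using the distance formula: d = sqrt((x₂-x₁)² + (y₂-y₁)²)
dx = 1 - 3 = -2
dy = (-17) - (-12) = -5
d = sqrt((-2)² + (-5)²) = sqrt(4 + 25) = sqrt(29) = 5.39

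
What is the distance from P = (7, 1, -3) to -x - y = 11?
d = |(-1)(7) + (-1)(1) + 0(-3) - (11)| / √((-1)² + (-1)² + 0²) = 19/√2 = 13.44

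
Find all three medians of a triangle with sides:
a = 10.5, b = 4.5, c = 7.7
Using m_x = ½√(2y² + 2z² - x²):
m_a = ½√(2·4.5² + 2·7.7² - 10.5²) = ½√48.83 = 3.494
m_b = ½√(2·10.5² + 2·7.7² - 4.5²) = ½√318.83 = 8.928
m_c = ½√(2·10.5² + 2·4.5² - 7.7²) = ½√201.71 = 7.101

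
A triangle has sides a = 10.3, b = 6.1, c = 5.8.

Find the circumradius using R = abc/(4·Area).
s = (a+b+c)/2 = 11.1
Area = √(s(s-a)(s-b)(s-c)) = √(11.1·0.8·5·5.3) = 15.3401
R = abc/(4·Area) = (10.3·6.1·5.8)/(4·15.3401) = 364.414/61.3604 = 5.939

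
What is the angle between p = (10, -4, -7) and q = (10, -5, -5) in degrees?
p·q = 155, |p|² = 165, |q|² = 150
cos θ = 155/√24750 ≈ 0.9852
θ ≈ 9.855°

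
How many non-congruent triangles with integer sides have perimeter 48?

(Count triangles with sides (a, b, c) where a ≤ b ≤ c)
With a ≤ b ≤ c and a + b + c = 48, the triangle inequality a + b > c gives c < 48/2, so c ≤ 23.
Iterate a from 1 to ⌊p/3⌋ = 16; for each a, b ranges from a to ⌊(p−a)/2⌋ with c = p − a − b, keeping only c ≥ b.
Triples: (2, 23, 23), (3, 22, 23), (4, 21, 23), …
Count = 48 triangles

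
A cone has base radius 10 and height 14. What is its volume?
Volume = (1/3) * pi * r² * h
Volume = (1/3) * pi * 10² * 14
Volume = (1/3) * pi * 100 * 14
Volume = (1/3) * pi * 1400
Volume = 1466.08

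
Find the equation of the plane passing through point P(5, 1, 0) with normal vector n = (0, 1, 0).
d = n·P = (0)(5) + (1)(1) + (0)(0) = 1
Plane: y = 1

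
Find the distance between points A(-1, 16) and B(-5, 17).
Using the distance formula: d = sqrt((x₂-x₁)² + (y₂-y₁)²)
dx = (-5) - (-1) = -4
dy = 17 - 16 = 1
d = sqrt((-4)² + 1²) = sqrt(16 + 1) = sqrt(17) = 4.12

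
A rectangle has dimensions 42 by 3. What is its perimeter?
Perimeter = 2 * (length + width)
Perimeter = 2 * (42 + 3)
Perimeter = 2 * 45
Perimeter = 90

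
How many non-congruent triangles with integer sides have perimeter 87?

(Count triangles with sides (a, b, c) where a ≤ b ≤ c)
With a ≤ b ≤ c and a + b + c = 87, the triangle inequality a + b > c gives c < 87/2, so c ≤ 43.
Iterate a from 1 to ⌊p/3⌋ = 29; for each a, b ranges from a to ⌊(p−a)/2⌋ with c = p − a − b, keeping only c ≥ b.
Triples: (1, 43, 43), (2, 42, 43), (3, 41, 43), …
Count = 169 triangles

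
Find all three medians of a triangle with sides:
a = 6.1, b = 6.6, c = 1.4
Using m_x = ½√(2y² + 2z² - x²):
m_a = ½√(2·6.6² + 2·1.4² - 6.1²) = ½√53.83 = 3.668
m_b = ½√(2·6.1² + 2·1.4² - 6.6²) = ½√34.78 = 2.949
m_c = ½√(2·6.1² + 2·6.6² - 1.4²) = ½√159.58 = 6.316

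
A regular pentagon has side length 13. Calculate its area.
For a regular 5-gon with side length s = 13:
Apothem a = s / (2*tan(pi/5)) = 13 / (2*tan(pi/5)) ≈ 8.9465
Perimeter P = 5 * 13 = 65
Area = (1/2) * P * a = (1/2) * 65 * 8.9465 = 290.76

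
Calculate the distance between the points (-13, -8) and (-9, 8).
Using the distance formula: d = sqrt((x₂-x₁)² + (y₂-y₁)²)
dx = (-9) - (-13) = 4
dy = 8 - (-8) = 16
d = sqrt(4² + 16²) = sqrt(16 + 256) = sqrt(272) = 16.49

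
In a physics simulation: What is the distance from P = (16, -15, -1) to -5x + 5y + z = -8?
d = |(-5)(16) + 5(-15) + 1(-1) - (-8)| / √((-5)² + 5² + 1²) = 148/√51 = 20.72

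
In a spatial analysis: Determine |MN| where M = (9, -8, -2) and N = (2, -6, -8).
d = √[(-7)² + (2)² + (-6)²] = √89 = 9.434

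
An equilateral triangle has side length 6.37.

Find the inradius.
For an equilateral triangle, r = s/(2√3) where s is the side.
r = 6.37/(2√3) = 6.37/3.464102 = 1.839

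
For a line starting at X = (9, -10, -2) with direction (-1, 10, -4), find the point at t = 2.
P(2) = (9 + (-1)(2), -10 + 10(2), -2 + (-4)(2)) = (7, 10, -10)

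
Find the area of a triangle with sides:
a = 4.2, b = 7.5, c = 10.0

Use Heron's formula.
s = (a+b+c)/2 = (4.2+7.5+10.0)/2 = 10.85
A = √(s(s-a)(s-b)(s-c)) = √(10.85·6.65·3.35·0.85)
A = √205.454 = 14.33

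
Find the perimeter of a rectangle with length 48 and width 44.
Perimeter = 2 * (length + width)
Perimeter = 2 * (48 + 44)
Perimeter = 2 * 92
Perimeter = 184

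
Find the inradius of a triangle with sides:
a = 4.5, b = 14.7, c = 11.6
s = (a+b+c)/2 = (4.5+14.7+11.6)/2 = 15.4
Area = √(s(s-a)(s-b)(s-c)) = √(15.4·10.9·0.7·3.8) = 21.1307
r = Area/s = 21.1307/15.4 = 1.372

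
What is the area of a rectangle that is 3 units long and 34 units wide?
Area = length * width
Area = 3 * 34
Area = 102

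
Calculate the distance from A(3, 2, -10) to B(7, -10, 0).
d = √[(4)² + (-12)² + (10)²] = √260 = 16.12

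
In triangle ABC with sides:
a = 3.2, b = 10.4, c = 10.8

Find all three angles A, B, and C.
By the law of cosines:
cos(A) = (b² + c² - a²)/(2bc) = 0.955128  →  A = 17.23°
cos(B) = (a² + c² - b²)/(2ac) = 0.270833  →  B = 74.29°
cos(C) = (a² + b² - c²)/(2ab) = 0.026442  →  C = 88.48°
Check: A + B + C = 180.0° ✓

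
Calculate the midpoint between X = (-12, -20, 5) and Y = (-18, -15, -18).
Midpoint = ((-12-18)/2, (-20-15)/2, (5-18)/2) = (-15, -17.5, -6.5)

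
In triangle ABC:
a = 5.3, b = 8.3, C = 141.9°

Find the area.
Using A = ½ab·sin(C):
A = ½·5.3·8.3·sin(141.9°) = ½·43.99·0.617036 = 13.57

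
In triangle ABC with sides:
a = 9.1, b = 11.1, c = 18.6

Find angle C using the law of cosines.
cos(C) = (a² + b² - c²)/(2ab)
cos(C) = (9.1² + 11.1² - 18.6²)/(2·9.1·11.1) = -139.94/202.02 = -0.692704
C = arccos(-0.692704) = 133.8°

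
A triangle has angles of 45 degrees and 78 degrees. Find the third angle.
Sum of angles in a triangle = 180 degrees
Third angle = 180 - 45 - 78
Third angle = 57 degrees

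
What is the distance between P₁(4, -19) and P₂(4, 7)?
Using the distance formula: d = sqrt((x₂-x₁)² + (y₂-y₁)²)
dx = 4 - 4 = 0
dy = 7 - (-19) = 26
d = sqrt(0² + 26²) = sqrt(0 + 676) = sqrt(676) = 26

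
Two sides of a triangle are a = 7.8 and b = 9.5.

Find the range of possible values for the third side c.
By the triangle inequality: |a - b| < c < a + b
|7.8 - 9.5| < c < 7.8 + 9.5
1.7 < c < 17.3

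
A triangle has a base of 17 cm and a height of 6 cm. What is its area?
Area = (1/2) * base * height
Area = (1/2) * 17 * 6
Area = 51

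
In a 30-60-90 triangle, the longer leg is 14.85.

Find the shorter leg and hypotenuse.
In a 30-60-90 triangle, sides are in ratio 1 : √3 : 2.
Long leg = short leg·√3  →  short leg = 14.85/√3 = 8.574
Hypotenuse = 2·(short leg) = 2·14.85/√3 = 17.15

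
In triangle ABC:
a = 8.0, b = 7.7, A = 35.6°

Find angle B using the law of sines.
sin(B)/b = sin(A)/a
sin(B) = b·sin(A)/a = 7.7·sin(35.6°)/8.0 = 0.560293
B = arcsin(0.560293) = 34.08°  (b ≤ a, so B ≤ A and the acute solution is unique)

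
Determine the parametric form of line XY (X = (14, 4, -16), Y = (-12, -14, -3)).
Direction vector d = Y - X = (-26, -18, 13)
x = 14 - 26t, y = 4 - 18t, z = -16 + 13t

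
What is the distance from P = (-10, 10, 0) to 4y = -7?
d = |0(-10) + 4(10) + 0(0) - (-7)| / √(0² + 4² + 0²) = 47/√16 = 11.75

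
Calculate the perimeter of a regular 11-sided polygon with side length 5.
Perimeter = number of sides * side length
Perimeter = 11 * 5
Perimeter = 55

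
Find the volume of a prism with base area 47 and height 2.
Volume = base area * height
Volume = 47 * 2
Volume = 94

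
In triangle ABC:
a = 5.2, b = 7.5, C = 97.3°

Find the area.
Using A = ½ab·sin(C):
A = ½·5.2·7.5·sin(97.3°) = ½·39·0.991894 = 19.34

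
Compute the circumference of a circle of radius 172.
Circumference = 2 * pi * r
Circumference = 2 * pi * 172
Circumference = 1080.71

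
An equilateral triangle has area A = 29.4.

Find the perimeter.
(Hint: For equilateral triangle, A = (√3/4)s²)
A = (√3/4)s²  →  s² = 4A/√3 = 4·29.4/√3 = 67.8964
s = 8.23993
Perimeter = 3s = 24.72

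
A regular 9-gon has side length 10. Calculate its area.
For a regular 9-gon with side length s = 10:
Apothem a = s / (2*tan(pi/9)) = 10 / (2*tan(pi/9)) ≈ 13.7374
Perimeter P = 9 * 10 = 90
Area = (1/2) * P * a = (1/2) * 90 * 13.7374 = 618.18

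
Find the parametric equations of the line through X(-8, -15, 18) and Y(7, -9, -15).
Direction vector d = Y - X = (15, 6, -33)
x = -8 + 15t, y = -15 + 6t, z = 18 - 33t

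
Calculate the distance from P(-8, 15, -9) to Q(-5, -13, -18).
d = √[(3)² + (-28)² + (-9)²] = √874 = 29.56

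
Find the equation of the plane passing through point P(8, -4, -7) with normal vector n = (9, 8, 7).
d = n·P = (9)(8) + (8)(-4) + (7)(-7) = -9
Plane: 9x + 8y + 7z = -9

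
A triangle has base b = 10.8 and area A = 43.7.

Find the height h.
A = ½bh  →  h = 2A/b
h = 2·43.7/10.8 = 8.093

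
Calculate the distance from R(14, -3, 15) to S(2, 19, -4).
d = √[(-12)² + (22)² + (-19)²] = √989 = 31.45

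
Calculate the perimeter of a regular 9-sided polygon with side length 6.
Perimeter = number of sides * side length
Perimeter = 9 * 6
Perimeter = 54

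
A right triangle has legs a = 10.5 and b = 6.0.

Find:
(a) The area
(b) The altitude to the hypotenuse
(a) Area = ½ab = ½·10.5·6.0 = 31.5
(b) Hypotenuse c = √(10.5² + 6.0²) = √146.25 = 12.0934
    Area = ½·c·h_c  →  h_c = 2·Area/c = 2·31.5/12.0934 = 5.209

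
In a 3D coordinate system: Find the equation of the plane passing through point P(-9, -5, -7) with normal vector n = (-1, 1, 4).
d = n·P = (-1)(-9) + (1)(-5) + (4)(-7) = -24
Plane: -x + y + 4z = -24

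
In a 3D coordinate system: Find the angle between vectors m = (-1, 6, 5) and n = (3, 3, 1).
m·n = 20, |m|² = 62, |n|² = 19
cos θ = 20/√1178 ≈ 0.5827
θ ≈ 54.36°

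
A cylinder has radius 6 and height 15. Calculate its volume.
Volume = pi * r² * h
Volume = pi * 6² * 15
Volume = pi * 36 * 15
Volume = pi * 540
Volume = 1696.46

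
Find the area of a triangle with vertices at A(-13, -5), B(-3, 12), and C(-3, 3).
Using the coordinate formula: Area = (1/2)|x₁(y₂-y₃) + x₂(y₃-y₁) + x₃(y₁-y₂)|
Area = (1/2)|(-13)(12-3) + (-3)(3-(-5)) + (-3)((-5)-12)|
Area = (1/2)|(-13)*9 + (-3)*8 + (-3)*(-17)|
Area = (1/2)|(-117) + (-24) + 51|
Area = (1/2)*90 = 45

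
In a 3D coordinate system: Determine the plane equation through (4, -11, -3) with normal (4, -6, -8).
d = n·P = (4)(4) + (-6)(-11) + (-8)(-3) = 106
Plane: 4x - 6y - 8z = 106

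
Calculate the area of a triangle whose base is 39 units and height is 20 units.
Area = (1/2) * base * height
Area = (1/2) * 39 * 20
Area = 390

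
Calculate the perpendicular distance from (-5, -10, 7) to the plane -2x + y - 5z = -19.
d = |(-2)(-5) + 1(-10) + (-5)(7) - (-19)| / √((-2)² + 1² + (-5)²) = 16/√30 = 2.921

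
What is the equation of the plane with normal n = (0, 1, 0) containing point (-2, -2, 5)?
d = n·P = (0)(-2) + (1)(-2) + (0)(5) = -2
Plane: y = -2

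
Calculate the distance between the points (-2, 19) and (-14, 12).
Using the distance formula: d = sqrt((x₂-x₁)² + (y₂-y₁)²)
dx = (-14) - (-2) = -12
dy = 12 - 19 = -7
d = sqrt((-12)² + (-7)²) = sqrt(144 + 49) = sqrt(193) = 13.89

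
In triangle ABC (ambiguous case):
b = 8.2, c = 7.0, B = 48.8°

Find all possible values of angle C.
sin(C)/c = sin(B)/b  →  sin(C) = c·sin(B)/b = 7.0·sin(48.8°)/8.2 = 0.642305
C₁ = arcsin(0.642305) = 39.96°,  C₂ = 180° - C₁ = 140.04°
Check C₂: A = 180° - 48.8° - 140.04° = -8.84° ≤ 0, rejected
C = 39.96° (one solution)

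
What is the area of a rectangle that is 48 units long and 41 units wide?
Area = length * width
Area = 48 * 41
Area = 1968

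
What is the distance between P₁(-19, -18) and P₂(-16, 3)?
Using the distance formula: d = sqrt((x₂-x₁)² + (y₂-y₁)²)
dx = (-16) - (-19) = 3
dy = 3 - (-18) = 21
d = sqrt(3² + 21²) = sqrt(9 + 441) = sqrt(450) = 21.21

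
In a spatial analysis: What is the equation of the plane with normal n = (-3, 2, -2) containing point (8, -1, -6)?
d = n·P = (-3)(8) + (2)(-1) + (-2)(-6) = -14
Plane: -3x + 2y - 2z = -14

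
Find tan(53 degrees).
tan(53 degrees) = 1.327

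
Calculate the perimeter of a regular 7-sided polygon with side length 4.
Perimeter = number of sides * side length
Perimeter = 7 * 4
Perimeter = 28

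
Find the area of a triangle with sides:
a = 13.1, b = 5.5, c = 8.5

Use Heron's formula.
s = (a+b+c)/2 = (13.1+5.5+8.5)/2 = 13.55
A = √(s(s-a)(s-b)(s-c)) = √(13.55·0.45·8.05·5.05)
A = √247.879 = 15.74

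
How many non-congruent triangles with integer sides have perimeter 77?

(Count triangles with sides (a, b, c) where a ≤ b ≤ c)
With a ≤ b ≤ c and a + b + c = 77, the triangle inequality a + b > c gives c < 77/2, so c ≤ 38.
Iterate a from 1 to ⌊p/3⌋ = 25; for each a, b ranges from a to ⌊(p−a)/2⌋ with c = p − a − b, keeping only c ≥ b.
Triples: (1, 38, 38), (2, 37, 38), (3, 36, 38), …
Count = 133 triangles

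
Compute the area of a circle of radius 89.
Area = pi * r²
Area = pi * 89²
Area = pi * 7921
Area = 24884.56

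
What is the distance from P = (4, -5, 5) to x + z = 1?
d = |1(4) + 0(-5) + 1(5) - (1)| / √(1² + 0² + 1²) = 8/√2 = 5.657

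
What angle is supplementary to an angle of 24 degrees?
Supplementary angles sum to 180 degrees.
Other angle = 180 - 24
Other angle = 156 degrees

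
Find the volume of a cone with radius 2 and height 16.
Volume = (1/3) * pi * r² * h
Volume = (1/3) * pi * 2² * 16
Volume = (1/3) * pi * 4 * 16
Volume = (1/3) * pi * 64
Volume = 67.02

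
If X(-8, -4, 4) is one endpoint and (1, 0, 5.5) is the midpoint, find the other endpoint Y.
Y = (2×1 - (-8), 2×0 - (-4), 2×5.5 - 4) = (10, 4, 7)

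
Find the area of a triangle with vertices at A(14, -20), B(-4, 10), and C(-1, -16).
Using the coordinate formula: Area = (1/2)|x₁(y₂-y₃) + x₂(y₃-y₁) + x₃(y₁-y₂)|
Area = (1/2)|14(10-(-16)) + (-4)((-16)-(-20)) + (-1)((-20)-10)|
Area = (1/2)|14*26 + (-4)*4 + (-1)*(-30)|
Area = (1/2)|364 + (-16) + 30|
Area = (1/2)*378 = 189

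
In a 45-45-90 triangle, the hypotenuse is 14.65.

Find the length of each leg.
In a 45-45-90 triangle, hypotenuse = leg·√2  →  leg = hypotenuse/√2
leg = 14.65/√2 = 10.36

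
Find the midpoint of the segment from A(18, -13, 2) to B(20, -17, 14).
Midpoint = ((18+20)/2, (-13-17)/2, (2+14)/2) = (19, -15, 8)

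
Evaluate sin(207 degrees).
sin(207 degrees) = -0.454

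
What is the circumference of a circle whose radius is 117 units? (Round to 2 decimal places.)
Circumference = 2 * pi * r
Circumference = 2 * pi * 117
Circumference = 735.13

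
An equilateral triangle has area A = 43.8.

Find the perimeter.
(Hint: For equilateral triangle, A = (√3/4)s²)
A = (√3/4)s²  →  s² = 4A/√3 = 4·43.8/√3 = 101.152
s = 10.0574
Perimeter = 3s = 30.17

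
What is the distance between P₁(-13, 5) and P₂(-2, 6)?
Using the distance formula: d = sqrt((x₂-x₁)² + (y₂-y₁)²)
dx = (-2) - (-13) = 11
dy = 6 - 5 = 1
d = sqrt(11² + 1²) = sqrt(121 + 1) = sqrt(122) = 11.05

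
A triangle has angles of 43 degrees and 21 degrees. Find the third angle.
Sum of angles in a triangle = 180 degrees
Third angle = 180 - 43 - 21
Third angle = 116 degrees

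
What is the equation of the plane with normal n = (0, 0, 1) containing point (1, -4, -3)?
d = n·P = (0)(1) + (0)(-4) + (1)(-3) = -3
Plane: z = -3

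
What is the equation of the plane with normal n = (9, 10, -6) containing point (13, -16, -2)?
d = n·P = (9)(13) + (10)(-16) + (-6)(-2) = -31
Plane: 9x + 10y - 6z = -31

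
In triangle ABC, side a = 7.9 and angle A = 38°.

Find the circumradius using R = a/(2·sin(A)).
R = a/(2·sin(A)) = 7.9/(2·sin(38°))
R = 7.9/(2·0.615661) = 7.9/1.231323 = 6.416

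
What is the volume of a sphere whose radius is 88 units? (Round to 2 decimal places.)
Volume = (4/3) * pi * r³
Volume = (4/3) * pi * 88³
Volume = (4/3) * pi * 681472
Volume = 2854543.24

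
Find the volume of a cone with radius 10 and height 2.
Volume = (1/3) * pi * r² * h
Volume = (1/3) * pi * 10² * 2
Volume = (1/3) * pi * 100 * 2
Volume = (1/3) * pi * 200
Volume = 209.44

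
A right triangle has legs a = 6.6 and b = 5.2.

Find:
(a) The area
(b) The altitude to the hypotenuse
(a) Area = ½ab = ½·6.6·5.2 = 17.16
(b) Hypotenuse c = √(6.6² + 5.2²) = √70.6 = 8.40238
    Area = ½·c·h_c  →  h_c = 2·Area/c = 2·17.16/8.40238 = 4.085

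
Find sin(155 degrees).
sin(155 degrees) = 0.4226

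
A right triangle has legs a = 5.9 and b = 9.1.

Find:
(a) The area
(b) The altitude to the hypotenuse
(a) Area = ½ab = ½·5.9·9.1 = 26.845
(b) Hypotenuse c = √(5.9² + 9.1²) = √117.62 = 10.8453
    Area = ½·c·h_c  →  h_c = 2·Area/c = 2·26.845/10.8453 = 4.951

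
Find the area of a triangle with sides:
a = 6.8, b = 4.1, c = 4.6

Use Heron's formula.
s = (a+b+c)/2 = (6.8+4.1+4.6)/2 = 7.75
A = √(s(s-a)(s-b)(s-c)) = √(7.75·0.95·3.65·3.15)
A = √84.6503 = 9.201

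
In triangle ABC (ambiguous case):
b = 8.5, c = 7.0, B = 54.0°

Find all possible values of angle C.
sin(C)/c = sin(B)/b  →  sin(C) = c·sin(B)/b = 7.0·sin(54.0°)/8.5 = 0.666249
C₁ = arcsin(0.666249) = 41.78°,  C₂ = 180° - C₁ = 138.22°
Check C₂: A = 180° - 54.0° - 138.22° = -12.22° ≤ 0, rejected
C = 41.78° (one solution)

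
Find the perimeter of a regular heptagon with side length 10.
Perimeter = number of sides * side length
Perimeter = 7 * 10
Perimeter = 70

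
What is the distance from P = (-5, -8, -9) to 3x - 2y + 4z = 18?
d = |3(-5) + (-2)(-8) + 4(-9) - (18)| / √(3² + (-2)² + 4²) = 53/√29 = 9.842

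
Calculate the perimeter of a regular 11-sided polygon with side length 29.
Perimeter = number of sides * side length
Perimeter = 11 * 29
Perimeter = 319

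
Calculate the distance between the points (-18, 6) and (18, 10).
Using the distance formula: d = sqrt((x₂-x₁)² + (y₂-y₁)²)
dx = 18 - (-18) = 36
dy = 10 - 6 = 4
d = sqrt(36² + 4²) = sqrt(1296 + 16) = sqrt(1312) = 36.22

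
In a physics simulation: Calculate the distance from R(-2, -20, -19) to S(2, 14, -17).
d = √[(4)² + (34)² + (2)²] = √1176 = 34.29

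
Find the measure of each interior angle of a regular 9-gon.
Interior angle of a regular n-gon = (n-2)*180/n
Interior angle = (9-2)*180/9
Interior angle = 7*180/9
Interior angle = 1260/9
Interior angle = 140 degrees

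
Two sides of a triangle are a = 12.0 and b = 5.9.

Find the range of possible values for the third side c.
By the triangle inequality: |a - b| < c < a + b
|12.0 - 5.9| < c < 12.0 + 5.9
6.1 < c < 17.9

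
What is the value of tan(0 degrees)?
tan(0 degrees) = 0
Decimal approximation: 0.0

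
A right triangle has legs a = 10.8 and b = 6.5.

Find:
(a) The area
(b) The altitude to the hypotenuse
(a) Area = ½ab = ½·10.8·6.5 = 35.1
(b) Hypotenuse c = √(10.8² + 6.5²) = √158.89 = 12.6052
    Area = ½·c·h_c  →  h_c = 2·Area/c = 2·35.1/12.6052 = 5.569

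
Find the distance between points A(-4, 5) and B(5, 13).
Using the distance formula: d = sqrt((x₂-x₁)² + (y₂-y₁)²)
dx = 5 - (-4) = 9
dy = 13 - 5 = 8
d = sqrt(9² + 8²) = sqrt(81 + 64) = sqrt(145) = 12.04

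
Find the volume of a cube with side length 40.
Volume = s³
Volume = 40³
Volume = 64000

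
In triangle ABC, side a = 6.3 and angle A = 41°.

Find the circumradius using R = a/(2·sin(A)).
R = a/(2·sin(A)) = 6.3/(2·sin(41°))
R = 6.3/(2·0.656059) = 6.3/1.312118 = 4.801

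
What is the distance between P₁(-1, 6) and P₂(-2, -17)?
Using the distance formula: d = sqrt((x₂-x₁)² + (y₂-y₁)²)
dx = (-2) - (-1) = -1
dy = (-17) - 6 = -23
d = sqrt((-1)² + (-23)²) = sqrt(1 + 529) = sqrt(530) = 23.02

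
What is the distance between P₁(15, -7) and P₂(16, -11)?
Using the distance formula: d = sqrt((x₂-x₁)² + (y₂-y₁)²)
dx = 16 - 15 = 1
dy = (-11) - (-7) = -4
d = sqrt(1² + (-4)²) = sqrt(1 + 16) = sqrt(17) = 4.12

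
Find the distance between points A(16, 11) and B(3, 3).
Using the distance formula: d = sqrt((x₂-x₁)² + (y₂-y₁)²)
dx = 3 - 16 = -13
dy = 3 - 11 = -8
d = sqrt((-13)² + (-8)²) = sqrt(169 + 64) = sqrt(233) = 15.26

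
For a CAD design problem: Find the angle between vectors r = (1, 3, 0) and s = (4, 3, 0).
r·s = 13, |r|² = 10, |s|² = 25
cos θ = 13/√250 ≈ 0.8222
θ ≈ 34.7°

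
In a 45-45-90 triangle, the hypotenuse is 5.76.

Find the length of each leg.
In a 45-45-90 triangle, hypotenuse = leg·√2  →  leg = hypotenuse/√2
leg = 5.76/√2 = 4.073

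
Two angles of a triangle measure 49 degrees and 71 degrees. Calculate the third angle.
Sum of angles in a triangle = 180 degrees
Third angle = 180 - 49 - 71
Third angle = 60 degrees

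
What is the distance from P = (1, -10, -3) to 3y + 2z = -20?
d = |0(1) + 3(-10) + 2(-3) - (-20)| / √(0² + 3² + 2²) = 16/√13 = 4.438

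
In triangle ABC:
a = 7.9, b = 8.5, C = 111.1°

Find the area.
Using A = ½ab·sin(C):
A = ½·7.9·8.5·sin(111.1°) = ½·67.15·0.932954 = 31.32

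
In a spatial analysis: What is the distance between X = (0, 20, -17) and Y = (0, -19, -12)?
d = √[(0)² + (-39)² + (5)²] = √1546 = 39.32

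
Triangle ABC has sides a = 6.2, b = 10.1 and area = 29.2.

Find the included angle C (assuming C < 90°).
Area = ½ab·sin(C)  →  sin(C) = 2·Area/(ab)
sin(C) = 2·29.2/(6.2·10.1) = 0.932609
C = arcsin(0.932609) = 68.85°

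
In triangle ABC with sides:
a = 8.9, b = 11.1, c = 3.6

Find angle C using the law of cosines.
cos(C) = (a² + b² - c²)/(2ab)
cos(C) = (8.9² + 11.1² - 3.6²)/(2·8.9·11.1) = 189.46/197.58 = 0.958903
C = arccos(0.958903) = 16.48°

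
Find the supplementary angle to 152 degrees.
Supplementary angles sum to 180 degrees.
Other angle = 180 - 152
Other angle = 28 degrees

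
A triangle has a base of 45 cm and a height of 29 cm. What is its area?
Area = (1/2) * base * height
Area = (1/2) * 45 * 29
Area = 652.50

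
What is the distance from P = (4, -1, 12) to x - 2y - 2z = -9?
d = |1(4) + (-2)(-1) + (-2)(12) - (-9)| / √(1² + (-2)² + (-2)²) = 9/√9 = 3.0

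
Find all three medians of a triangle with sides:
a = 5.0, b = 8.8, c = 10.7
Using m_x = ½√(2y² + 2z² - x²):
m_a = ½√(2·8.8² + 2·10.7² - 5.0²) = ½√358.86 = 9.472
m_b = ½√(2·5.0² + 2·10.7² - 8.8²) = ½√201.54 = 7.098
m_c = ½√(2·5.0² + 2·8.8² - 10.7²) = ½√90.39 = 4.754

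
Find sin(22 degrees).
sin(22 degrees) = 0.3746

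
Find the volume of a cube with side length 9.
Volume = s³
Volume = 9³
Volume = 729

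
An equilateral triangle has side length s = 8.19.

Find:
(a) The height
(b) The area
(a) Height h = s·√3/2 = 8.19·√3/2 = 7.093
(b) Area = (√3/4)·s² = (√3/4)·8.19² = (√3/4)·67.0761 = 29.04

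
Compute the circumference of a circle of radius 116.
Circumference = 2 * pi * r
Circumference = 2 * pi * 116
Circumference = 728.85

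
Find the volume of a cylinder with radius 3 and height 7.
Volume = pi * r² * h
Volume = pi * 3² * 7
Volume = pi * 9 * 7
Volume = pi * 63
Volume = 197.92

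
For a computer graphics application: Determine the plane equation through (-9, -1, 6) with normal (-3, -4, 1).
d = n·P = (-3)(-9) + (-4)(-1) + (1)(6) = 37
Plane: -3x - 4y + z = 37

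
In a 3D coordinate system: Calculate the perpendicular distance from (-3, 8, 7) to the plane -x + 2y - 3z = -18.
d = |(-1)(-3) + 2(8) + (-3)(7) - (-18)| / √((-1)² + 2² + (-3)²) = 16/√14 = 4.276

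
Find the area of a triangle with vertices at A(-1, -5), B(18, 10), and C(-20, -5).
Using the coordinate formula: Area = (1/2)|x₁(y₂-y₃) + x₂(y₃-y₁) + x₃(y₁-y₂)|
Area = (1/2)|(-1)(10-(-5)) + 18((-5)-(-5)) + (-20)((-5)-10)|
Area = (1/2)|(-1)*15 + 18*0 + (-20)*(-15)|
Area = (1/2)|(-15) + 0 + 300|
Area = (1/2)*285 = 142.50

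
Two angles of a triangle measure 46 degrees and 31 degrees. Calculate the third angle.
Sum of angles in a triangle = 180 degrees
Third angle = 180 - 46 - 31
Third angle = 103 degrees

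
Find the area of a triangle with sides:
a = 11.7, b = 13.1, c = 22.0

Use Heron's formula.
s = (a+b+c)/2 = (11.7+13.1+22.0)/2 = 23.4
A = √(s(s-a)(s-b)(s-c)) = √(23.4·11.7·10.3·1.4)
A = √3947.91 = 62.83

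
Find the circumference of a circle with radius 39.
Circumference = 2 * pi * r
Circumference = 2 * pi * 39
Circumference = 245.04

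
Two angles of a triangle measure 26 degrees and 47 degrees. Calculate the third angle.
Sum of angles in a triangle = 180 degrees
Third angle = 180 - 26 - 47
Third angle = 107 degrees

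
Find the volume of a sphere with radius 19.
Volume = (4/3) * pi * r³
Volume = (4/3) * pi * 19³
Volume = (4/3) * pi * 6859
Volume = 28730.91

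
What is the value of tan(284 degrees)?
tan(284 degrees) = -4.0108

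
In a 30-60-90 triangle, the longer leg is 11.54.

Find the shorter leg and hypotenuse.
In a 30-60-90 triangle, sides are in ratio 1 : √3 : 2.
Long leg = short leg·√3  →  short leg = 11.54/√3 = 6.663
Hypotenuse = 2·(short leg) = 2·11.54/√3 = 13.33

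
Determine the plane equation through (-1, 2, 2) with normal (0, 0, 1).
d = n·P = (0)(-1) + (0)(2) + (1)(2) = 2
Plane: z = 2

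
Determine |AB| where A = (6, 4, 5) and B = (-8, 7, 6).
d = √[(-14)² + (3)² + (1)²] = √206 = 14.35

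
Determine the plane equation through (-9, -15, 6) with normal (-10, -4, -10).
d = n·P = (-10)(-9) + (-4)(-15) + (-10)(6) = 90
Plane: -10x - 4y - 10z = 90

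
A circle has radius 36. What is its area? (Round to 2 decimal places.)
Area = pi * r²
Area = pi * 36²
Area = pi * 1296
Area = 4071.50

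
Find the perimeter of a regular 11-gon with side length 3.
Perimeter = number of sides * side length
Perimeter = 11 * 3
Perimeter = 33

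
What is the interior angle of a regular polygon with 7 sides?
Interior angle of a regular n-gon = (n-2)*180/n
Interior angle = (7-2)*180/7
Interior angle = 5*180/7
Interior angle = 900/7
Interior angle = 128.57 degrees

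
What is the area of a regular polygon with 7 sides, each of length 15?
For a regular 7-gon with side length s = 15:
Apothem a = s / (2*tan(pi/7)) = 15 / (2*tan(pi/7)) ≈ 15.5739
Perimeter P = 7 * 15 = 105
Area = (1/2) * P * a = (1/2) * 105 * 15.5739 = 817.63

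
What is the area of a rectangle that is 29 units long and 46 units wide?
Area = length * width
Area = 29 * 46
Area = 1334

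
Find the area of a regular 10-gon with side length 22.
For a regular 10-gon with side length s = 22:
Apothem a = s / (2*tan(pi/10)) = 22 / (2*tan(pi/10)) ≈ 33.8545
Perimeter P = 10 * 22 = 220
Area = (1/2) * P * a = (1/2) * 220 * 33.8545 = 3724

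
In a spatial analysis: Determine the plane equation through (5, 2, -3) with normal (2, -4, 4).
d = n·P = (2)(5) + (-4)(2) + (4)(-3) = -10
Plane: 2x - 4y + 4z = -10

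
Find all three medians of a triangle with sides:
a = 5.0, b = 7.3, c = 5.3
Using m_x = ½√(2y² + 2z² - x²):
m_a = ½√(2·7.3² + 2·5.3² - 5.0²) = ½√137.76 = 5.869
m_b = ½√(2·5.0² + 2·5.3² - 7.3²) = ½√52.89 = 3.636
m_c = ½√(2·5.0² + 2·7.3² - 5.3²) = ½√128.49 = 5.668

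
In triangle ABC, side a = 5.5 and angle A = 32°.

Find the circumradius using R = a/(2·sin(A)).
R = a/(2·sin(A)) = 5.5/(2·sin(32°))
R = 5.5/(2·0.529919) = 5.5/1.059839 = 5.189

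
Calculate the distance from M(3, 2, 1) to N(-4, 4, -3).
d = √[(-7)² + (2)² + (-4)²] = √69 = 8.307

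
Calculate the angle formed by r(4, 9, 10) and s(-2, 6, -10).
r·s = -54, |r|² = 197, |s|² = 140
cos θ = -54/√27580 ≈ -0.3252
θ ≈ 109.0°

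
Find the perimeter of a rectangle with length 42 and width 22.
Perimeter = 2 * (length + width)
Perimeter = 2 * (42 + 22)
Perimeter = 2 * 64
Perimeter = 128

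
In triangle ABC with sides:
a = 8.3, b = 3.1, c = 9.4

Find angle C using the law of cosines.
cos(C) = (a² + b² - c²)/(2ab)
cos(C) = (8.3² + 3.1² - 9.4²)/(2·8.3·3.1) = -9.86/51.46 = -0.191605
C = arccos(-0.191605) = 101°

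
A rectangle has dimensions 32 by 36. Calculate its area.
Area = length * width
Area = 32 * 36
Area = 1152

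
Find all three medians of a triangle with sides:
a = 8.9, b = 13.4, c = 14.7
Using m_x = ½√(2y² + 2z² - x²):
m_a = ½√(2·13.4² + 2·14.7² - 8.9²) = ½√712.09 = 13.34
m_b = ½√(2·8.9² + 2·14.7² - 13.4²) = ½√411.04 = 10.14
m_c = ½√(2·8.9² + 2·13.4² - 14.7²) = ½√301.45 = 8.681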